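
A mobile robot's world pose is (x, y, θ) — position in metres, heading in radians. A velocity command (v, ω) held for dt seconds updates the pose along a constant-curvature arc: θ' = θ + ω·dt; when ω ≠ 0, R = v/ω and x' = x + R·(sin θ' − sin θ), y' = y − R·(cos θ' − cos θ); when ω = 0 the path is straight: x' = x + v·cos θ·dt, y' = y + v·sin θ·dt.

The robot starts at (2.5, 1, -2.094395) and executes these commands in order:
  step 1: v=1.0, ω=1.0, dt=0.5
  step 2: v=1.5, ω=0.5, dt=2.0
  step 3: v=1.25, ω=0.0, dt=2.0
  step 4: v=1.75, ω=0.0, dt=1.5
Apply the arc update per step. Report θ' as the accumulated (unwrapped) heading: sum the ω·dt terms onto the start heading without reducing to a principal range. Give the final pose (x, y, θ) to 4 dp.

(7.9314, -4.9027, -0.5944)

step 1: θ'=-1.5944 (R=1.0000) → pose (2.3663, 0.5236, -1.5944)
step 2: θ'=-0.5944 (R=3.0000) → pose (3.6854, -2.0327, -0.5944)
step 3: θ'=-0.5944 (straight) → pose (5.7567, -3.4327, -0.5944)
step 4: θ'=-0.5944 (straight) → pose (7.9314, -4.9027, -0.5944)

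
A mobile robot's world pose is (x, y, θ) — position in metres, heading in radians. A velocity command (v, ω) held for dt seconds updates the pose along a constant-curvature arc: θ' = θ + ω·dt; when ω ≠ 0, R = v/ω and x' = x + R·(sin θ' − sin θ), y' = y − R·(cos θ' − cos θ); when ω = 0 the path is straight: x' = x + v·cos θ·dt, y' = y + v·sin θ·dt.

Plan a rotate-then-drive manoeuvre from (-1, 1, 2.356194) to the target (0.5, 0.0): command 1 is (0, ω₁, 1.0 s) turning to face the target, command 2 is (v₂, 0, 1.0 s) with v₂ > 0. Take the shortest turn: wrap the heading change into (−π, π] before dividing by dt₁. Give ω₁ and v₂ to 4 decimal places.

heading to target = atan2(0−1, 0.5−-1) = -0.5880
Δθ = wrap(-0.5880 − 2.3562) = -2.9442; ω₁ = Δθ/dt₁ = -2.9442
distance = √((0.5−-1)² + (0−1)²) = 1.8028; v₂ = distance/dt₂ = 1.8028

ω₁ = -2.9442, v₂ = 1.8028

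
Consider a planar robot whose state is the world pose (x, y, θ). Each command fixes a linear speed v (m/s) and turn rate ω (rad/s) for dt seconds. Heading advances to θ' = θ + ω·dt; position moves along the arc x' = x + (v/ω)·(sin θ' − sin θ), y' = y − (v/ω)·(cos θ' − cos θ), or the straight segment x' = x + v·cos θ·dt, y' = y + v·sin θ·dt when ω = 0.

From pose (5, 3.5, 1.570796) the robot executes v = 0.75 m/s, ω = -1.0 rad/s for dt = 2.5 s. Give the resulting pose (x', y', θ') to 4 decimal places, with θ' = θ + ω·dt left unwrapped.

θ' = 1.5708 + -1.0·2.5 = -0.9292
R = v/ω = 0.75/-1.0 = -0.7500
x' = 5 + -0.7500·(sin -0.9292 − sin 1.5708) = 6.3509
y' = 3.5 − -0.7500·(cos -0.9292 − cos 1.5708) = 3.9489

(6.3509, 3.9489, -0.9292)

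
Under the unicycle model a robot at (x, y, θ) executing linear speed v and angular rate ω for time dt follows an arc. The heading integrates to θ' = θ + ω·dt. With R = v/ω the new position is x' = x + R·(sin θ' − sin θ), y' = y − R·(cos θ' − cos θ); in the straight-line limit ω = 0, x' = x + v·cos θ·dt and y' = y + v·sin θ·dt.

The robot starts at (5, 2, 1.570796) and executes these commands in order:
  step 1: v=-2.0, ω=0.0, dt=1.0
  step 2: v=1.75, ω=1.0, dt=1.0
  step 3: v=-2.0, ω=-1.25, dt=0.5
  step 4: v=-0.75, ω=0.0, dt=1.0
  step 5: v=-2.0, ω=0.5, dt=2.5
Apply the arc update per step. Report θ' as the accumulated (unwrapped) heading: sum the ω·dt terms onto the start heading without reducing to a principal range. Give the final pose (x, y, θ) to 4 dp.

step 1: θ'=1.5708 (straight) → pose (5.0000, 0.0000, 1.5708)
step 2: θ'=2.5708 (R=1.7500) → pose (4.1955, 1.4726, 2.5708)
step 3: θ'=1.9458 (R=1.6000) → pose (4.8199, 0.7123, 1.9458)
step 4: θ'=1.9458 (straight) → pose (5.0946, 0.0144, 1.9458)
step 5: θ'=3.1958 (R=-4.0000) → pose (9.0333, -2.5147, 3.1958)

(9.0333, -2.5147, 3.1958)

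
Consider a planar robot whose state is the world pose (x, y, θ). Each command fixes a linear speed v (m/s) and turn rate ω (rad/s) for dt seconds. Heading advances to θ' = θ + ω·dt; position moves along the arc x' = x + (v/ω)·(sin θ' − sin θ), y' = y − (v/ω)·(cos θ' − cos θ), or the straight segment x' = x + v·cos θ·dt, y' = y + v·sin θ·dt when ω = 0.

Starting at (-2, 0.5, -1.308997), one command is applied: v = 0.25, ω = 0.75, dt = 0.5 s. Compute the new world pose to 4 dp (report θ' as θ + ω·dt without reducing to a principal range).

θ' = -1.3090 + 0.75·0.5 = -0.9340
R = v/ω = 0.25/0.75 = 0.3333
x' = -2 + 0.3333·(sin -0.9340 − sin -1.3090) = -1.9460
y' = 0.5 − 0.3333·(cos -0.9340 − cos -1.3090) = 0.3881

(-1.9460, 0.3881, -0.9340)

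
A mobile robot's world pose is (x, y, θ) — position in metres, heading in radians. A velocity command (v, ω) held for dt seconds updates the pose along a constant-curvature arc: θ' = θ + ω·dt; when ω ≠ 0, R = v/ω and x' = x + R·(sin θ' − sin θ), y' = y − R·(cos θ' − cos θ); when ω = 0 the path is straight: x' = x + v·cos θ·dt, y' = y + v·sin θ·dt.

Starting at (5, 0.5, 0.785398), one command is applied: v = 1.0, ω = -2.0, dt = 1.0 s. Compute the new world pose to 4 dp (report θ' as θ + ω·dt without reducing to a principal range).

(5.8222, 0.3208, -1.2146)

θ' = 0.7854 + -2.0·1.0 = -1.2146
R = v/ω = 1.0/-2.0 = -0.5000
x' = 5 + -0.5000·(sin -1.2146 − sin 0.7854) = 5.8222
y' = 0.5 − -0.5000·(cos -1.2146 − cos 0.7854) = 0.3208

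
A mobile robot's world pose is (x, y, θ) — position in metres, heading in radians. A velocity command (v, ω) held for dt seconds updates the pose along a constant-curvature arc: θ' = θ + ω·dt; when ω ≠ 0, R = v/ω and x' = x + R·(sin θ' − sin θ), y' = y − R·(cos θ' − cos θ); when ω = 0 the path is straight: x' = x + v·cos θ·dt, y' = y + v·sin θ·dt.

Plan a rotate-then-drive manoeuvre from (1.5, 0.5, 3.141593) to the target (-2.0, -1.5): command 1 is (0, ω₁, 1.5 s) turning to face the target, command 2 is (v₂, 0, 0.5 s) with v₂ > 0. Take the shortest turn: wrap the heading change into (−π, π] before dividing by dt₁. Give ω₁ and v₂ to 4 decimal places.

ω₁ = 0.3461, v₂ = 8.0623

heading to target = atan2(-1.5−0.5, -2−1.5) = -2.6224
Δθ = wrap(-2.6224 − 3.1416) = 0.5191; ω₁ = Δθ/dt₁ = 0.3461
distance = √((-2−1.5)² + (-1.5−0.5)²) = 4.0311; v₂ = distance/dt₂ = 8.0623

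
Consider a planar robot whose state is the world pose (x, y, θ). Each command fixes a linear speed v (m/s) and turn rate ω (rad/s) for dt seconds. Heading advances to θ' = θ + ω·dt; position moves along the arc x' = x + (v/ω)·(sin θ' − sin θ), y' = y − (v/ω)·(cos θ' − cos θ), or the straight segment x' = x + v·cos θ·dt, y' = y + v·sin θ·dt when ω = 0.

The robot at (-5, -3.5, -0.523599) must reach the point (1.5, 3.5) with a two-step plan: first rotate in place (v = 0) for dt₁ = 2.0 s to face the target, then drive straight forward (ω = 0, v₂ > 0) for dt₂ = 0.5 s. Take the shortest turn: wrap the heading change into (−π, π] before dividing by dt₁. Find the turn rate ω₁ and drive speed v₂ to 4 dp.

heading to target = atan2(3.5−-3.5, 1.5−-5) = 0.8224
Δθ = wrap(0.8224 − -0.5236) = 1.3460; ω₁ = Δθ/dt₁ = 0.6730
distance = √((1.5−-5)² + (3.5−-3.5)²) = 9.5525; v₂ = distance/dt₂ = 19.1050

ω₁ = 0.6730, v₂ = 19.1050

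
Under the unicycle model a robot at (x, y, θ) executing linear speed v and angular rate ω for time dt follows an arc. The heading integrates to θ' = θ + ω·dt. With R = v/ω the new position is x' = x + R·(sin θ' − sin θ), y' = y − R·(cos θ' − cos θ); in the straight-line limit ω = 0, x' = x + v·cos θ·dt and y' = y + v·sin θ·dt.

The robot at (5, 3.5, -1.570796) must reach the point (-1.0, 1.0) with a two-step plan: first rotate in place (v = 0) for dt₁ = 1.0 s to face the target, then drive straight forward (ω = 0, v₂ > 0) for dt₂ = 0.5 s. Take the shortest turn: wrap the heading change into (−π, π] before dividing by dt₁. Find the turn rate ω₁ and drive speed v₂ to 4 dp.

heading to target = atan2(1−3.5, -1−5) = -2.7468
Δθ = wrap(-2.7468 − -1.5708) = -1.1760; ω₁ = Δθ/dt₁ = -1.1760
distance = √((-1−5)² + (1−3.5)²) = 6.5000; v₂ = distance/dt₂ = 13.0000

ω₁ = -1.1760, v₂ = 13.0000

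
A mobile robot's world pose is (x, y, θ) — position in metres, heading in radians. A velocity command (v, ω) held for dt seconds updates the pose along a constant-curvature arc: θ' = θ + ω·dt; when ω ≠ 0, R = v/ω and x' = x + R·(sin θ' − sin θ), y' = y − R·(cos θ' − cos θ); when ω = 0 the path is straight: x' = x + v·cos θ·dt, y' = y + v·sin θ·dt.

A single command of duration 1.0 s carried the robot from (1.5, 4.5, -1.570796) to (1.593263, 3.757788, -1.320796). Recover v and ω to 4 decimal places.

Δθ = -1.320796 − -1.570796 = 0.250000
ω = Δθ/dt = 0.250000/1.0 = 0.2500
R = −Δy/(cos θ' − cos θ) = 3.0000
v = R·ω = 3.0000·0.2500 = 0.7500

v = 0.7500, ω = 0.2500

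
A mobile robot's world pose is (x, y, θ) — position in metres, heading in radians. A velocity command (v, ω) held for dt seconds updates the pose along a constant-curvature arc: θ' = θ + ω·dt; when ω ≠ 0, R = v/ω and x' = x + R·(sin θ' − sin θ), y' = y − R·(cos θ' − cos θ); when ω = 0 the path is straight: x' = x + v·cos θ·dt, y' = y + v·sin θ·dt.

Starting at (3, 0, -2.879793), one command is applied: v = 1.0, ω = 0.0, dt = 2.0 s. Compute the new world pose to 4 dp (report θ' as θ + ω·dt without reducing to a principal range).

θ' = -2.8798 + 0.0·2.0 = -2.8798
ω = 0 → straight: x' = 3 + 1.0·cos(-2.8798)·2.0 = 1.0681
y' = 0 + 1.0·sin(-2.8798)·2.0 = -0.5176

(1.0681, -0.5176, -2.8798)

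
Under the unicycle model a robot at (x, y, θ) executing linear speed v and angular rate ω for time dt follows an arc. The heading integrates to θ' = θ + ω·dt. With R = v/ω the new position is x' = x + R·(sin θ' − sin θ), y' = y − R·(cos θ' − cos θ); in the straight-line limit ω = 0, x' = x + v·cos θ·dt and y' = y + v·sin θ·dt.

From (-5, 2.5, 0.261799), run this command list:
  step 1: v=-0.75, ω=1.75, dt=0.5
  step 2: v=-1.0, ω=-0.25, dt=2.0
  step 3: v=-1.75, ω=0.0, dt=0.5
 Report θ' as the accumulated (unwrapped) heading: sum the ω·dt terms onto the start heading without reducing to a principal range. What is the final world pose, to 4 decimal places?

(-7.2321, 0.2119, 0.6368)

step 1: θ'=1.1368 (R=-0.4286) → pose (-5.2779, 2.2662, 1.1368)
step 2: θ'=0.6368 (R=4.0000) → pose (-6.5286, 0.7322, 0.6368)
step 3: θ'=0.6368 (straight) → pose (-7.2321, 0.2119, 0.6368)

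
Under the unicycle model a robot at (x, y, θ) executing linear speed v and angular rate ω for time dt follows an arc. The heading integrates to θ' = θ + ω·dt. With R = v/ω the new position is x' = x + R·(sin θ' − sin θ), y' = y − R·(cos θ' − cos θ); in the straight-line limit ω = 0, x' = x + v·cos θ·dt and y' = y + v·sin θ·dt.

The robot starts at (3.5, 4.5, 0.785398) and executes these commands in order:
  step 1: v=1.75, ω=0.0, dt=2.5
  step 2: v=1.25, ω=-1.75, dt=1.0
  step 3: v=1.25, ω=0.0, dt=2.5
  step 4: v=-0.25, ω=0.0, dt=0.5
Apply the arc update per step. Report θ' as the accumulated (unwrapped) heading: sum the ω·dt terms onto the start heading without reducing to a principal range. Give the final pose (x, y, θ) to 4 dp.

(9.3949, 5.0300, -0.9646)

step 1: θ'=0.7854 (straight) → pose (6.5936, 7.5936, 0.7854)
step 2: θ'=-0.9646 (R=-0.7143) → pose (7.6857, 7.4955, -0.9646)
step 3: θ'=-0.9646 (straight) → pose (9.4661, 4.9273, -0.9646)
step 4: θ'=-0.9646 (straight) → pose (9.3949, 5.0300, -0.9646)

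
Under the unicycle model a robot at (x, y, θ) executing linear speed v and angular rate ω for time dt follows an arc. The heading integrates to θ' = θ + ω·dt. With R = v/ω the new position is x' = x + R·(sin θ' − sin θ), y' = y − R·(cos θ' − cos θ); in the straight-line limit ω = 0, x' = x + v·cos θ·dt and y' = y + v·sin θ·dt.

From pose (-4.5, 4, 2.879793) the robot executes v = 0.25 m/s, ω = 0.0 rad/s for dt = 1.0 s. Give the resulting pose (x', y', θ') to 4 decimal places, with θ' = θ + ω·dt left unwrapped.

θ' = 2.8798 + 0.0·1.0 = 2.8798
ω = 0 → straight: x' = -4.5 + 0.25·cos(2.8798)·1.0 = -4.7415
y' = 4 + 0.25·sin(2.8798)·1.0 = 4.0647

(-4.7415, 4.0647, 2.8798)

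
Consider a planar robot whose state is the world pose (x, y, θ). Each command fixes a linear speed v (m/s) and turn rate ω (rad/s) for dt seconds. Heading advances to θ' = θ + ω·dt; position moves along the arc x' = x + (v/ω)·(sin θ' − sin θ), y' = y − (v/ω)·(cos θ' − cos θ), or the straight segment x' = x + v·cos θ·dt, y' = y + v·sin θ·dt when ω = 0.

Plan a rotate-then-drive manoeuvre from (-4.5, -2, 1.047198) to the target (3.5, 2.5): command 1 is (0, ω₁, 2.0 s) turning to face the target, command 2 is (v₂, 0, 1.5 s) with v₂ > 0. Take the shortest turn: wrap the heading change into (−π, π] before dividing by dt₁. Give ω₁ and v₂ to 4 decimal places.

ω₁ = -0.2674, v₂ = 6.1192

heading to target = atan2(2.5−-2, 3.5−-4.5) = 0.5124
Δθ = wrap(0.5124 − 1.0472) = -0.5348; ω₁ = Δθ/dt₁ = -0.2674
distance = √((3.5−-4.5)² + (2.5−-2)²) = 9.1788; v₂ = distance/dt₂ = 6.1192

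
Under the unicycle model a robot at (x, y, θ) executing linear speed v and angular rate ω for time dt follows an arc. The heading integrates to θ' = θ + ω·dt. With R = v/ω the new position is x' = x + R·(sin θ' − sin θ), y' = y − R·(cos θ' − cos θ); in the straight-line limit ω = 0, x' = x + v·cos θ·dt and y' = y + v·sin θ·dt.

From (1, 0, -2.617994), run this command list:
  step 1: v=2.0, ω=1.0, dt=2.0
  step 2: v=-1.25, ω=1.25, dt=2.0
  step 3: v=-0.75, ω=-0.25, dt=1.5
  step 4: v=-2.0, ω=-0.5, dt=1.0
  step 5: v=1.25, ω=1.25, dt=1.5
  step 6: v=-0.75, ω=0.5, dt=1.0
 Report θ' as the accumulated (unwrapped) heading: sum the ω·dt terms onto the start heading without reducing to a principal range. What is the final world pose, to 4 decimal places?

(-1.0095, -5.9821, 3.3820)

step 1: θ'=-0.6180 (R=2.0000) → pose (0.8412, -3.3621, -0.6180)
step 2: θ'=1.8820 (R=-1.0000) → pose (-0.6902, -4.4834, 1.8820)
step 3: θ'=1.5070 (R=3.0000) → pose (-0.5522, -5.5933, 1.5070)
step 4: θ'=1.0070 (R=4.0000) → pose (-1.1631, -7.4758, 1.0070)
step 5: θ'=2.8820 (R=1.0000) → pose (-1.7516, -5.9750, 2.8820)
step 6: θ'=3.3820 (R=-1.5000) → pose (-1.0095, -5.9821, 3.3820)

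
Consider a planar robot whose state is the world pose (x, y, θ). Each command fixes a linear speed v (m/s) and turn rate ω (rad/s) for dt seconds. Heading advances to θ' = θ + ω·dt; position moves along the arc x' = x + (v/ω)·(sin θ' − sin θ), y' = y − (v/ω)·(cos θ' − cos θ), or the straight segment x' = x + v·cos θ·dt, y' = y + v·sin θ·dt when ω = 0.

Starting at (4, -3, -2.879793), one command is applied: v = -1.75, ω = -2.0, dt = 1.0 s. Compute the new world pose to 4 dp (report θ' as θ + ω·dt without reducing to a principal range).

θ' = -2.8798 + -2.0·1.0 = -4.8798
R = v/ω = -1.75/-2.0 = 0.8750
x' = 4 + 0.8750·(sin -4.8798 − sin -2.8798) = 5.0892
y' = -3 − 0.8750·(cos -4.8798 − cos -2.8798) = -3.9910

(5.0892, -3.9910, -4.8798)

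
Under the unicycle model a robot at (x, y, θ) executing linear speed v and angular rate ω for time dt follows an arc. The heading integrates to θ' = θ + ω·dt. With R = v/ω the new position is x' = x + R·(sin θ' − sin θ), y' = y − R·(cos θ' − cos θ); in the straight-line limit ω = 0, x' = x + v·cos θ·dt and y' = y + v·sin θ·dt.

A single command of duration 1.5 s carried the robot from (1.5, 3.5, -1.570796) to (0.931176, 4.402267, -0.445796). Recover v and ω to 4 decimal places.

Δθ = -0.445796 − -1.570796 = 1.125000
ω = Δθ/dt = 1.125000/1.5 = 0.7500
R = −Δy/(cos θ' − cos θ) = -1.0000
v = R·ω = -1.0000·0.7500 = -0.7500

v = -0.7500, ω = 0.7500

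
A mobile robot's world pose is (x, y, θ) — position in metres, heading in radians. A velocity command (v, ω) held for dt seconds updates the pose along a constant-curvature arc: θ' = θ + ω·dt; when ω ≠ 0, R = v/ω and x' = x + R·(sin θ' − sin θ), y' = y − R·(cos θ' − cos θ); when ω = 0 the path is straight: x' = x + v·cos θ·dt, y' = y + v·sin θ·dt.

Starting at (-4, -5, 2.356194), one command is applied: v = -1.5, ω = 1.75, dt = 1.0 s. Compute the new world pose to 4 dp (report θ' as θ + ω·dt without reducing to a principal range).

θ' = 2.3562 + 1.75·1.0 = 4.1062
R = v/ω = -1.5/1.75 = -0.8571
x' = -4 + -0.8571·(sin 4.1062 − sin 2.3562) = -2.6895
y' = -5 − -0.8571·(cos 4.1062 − cos 2.3562) = -4.8823

(-2.6895, -4.8823, 4.1062)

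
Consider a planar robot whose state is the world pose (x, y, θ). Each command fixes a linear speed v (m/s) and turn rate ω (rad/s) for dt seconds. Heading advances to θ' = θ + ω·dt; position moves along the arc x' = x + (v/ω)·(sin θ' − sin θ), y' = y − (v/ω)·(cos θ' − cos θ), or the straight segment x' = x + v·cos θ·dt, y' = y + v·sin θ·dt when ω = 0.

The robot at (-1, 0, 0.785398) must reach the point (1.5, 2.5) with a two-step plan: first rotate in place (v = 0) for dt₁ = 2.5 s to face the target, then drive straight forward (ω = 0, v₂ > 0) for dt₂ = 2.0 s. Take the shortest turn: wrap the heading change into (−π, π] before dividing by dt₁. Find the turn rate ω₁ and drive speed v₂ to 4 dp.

heading to target = atan2(2.5−0, 1.5−-1) = 0.7854
Δθ = wrap(0.7854 − 0.7854) = 0.0000; ω₁ = Δθ/dt₁ = 0.0000
distance = √((1.5−-1)² + (2.5−0)²) = 3.5355; v₂ = distance/dt₂ = 1.7678

ω₁ = 0.0000, v₂ = 1.7678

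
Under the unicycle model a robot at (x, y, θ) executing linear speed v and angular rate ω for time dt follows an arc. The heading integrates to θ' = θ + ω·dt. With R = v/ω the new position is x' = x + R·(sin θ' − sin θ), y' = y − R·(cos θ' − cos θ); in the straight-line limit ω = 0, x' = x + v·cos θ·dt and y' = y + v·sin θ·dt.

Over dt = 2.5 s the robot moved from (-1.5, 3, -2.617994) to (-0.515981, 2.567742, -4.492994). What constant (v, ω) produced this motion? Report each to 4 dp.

v = -0.5000, ω = -0.7500

Δθ = -4.492994 − -2.617994 = -1.875000
ω = Δθ/dt = -1.875000/2.5 = -0.7500
R = Δx/(sin θ' − sin θ) = 0.6667
v = R·ω = 0.6667·-0.7500 = -0.5000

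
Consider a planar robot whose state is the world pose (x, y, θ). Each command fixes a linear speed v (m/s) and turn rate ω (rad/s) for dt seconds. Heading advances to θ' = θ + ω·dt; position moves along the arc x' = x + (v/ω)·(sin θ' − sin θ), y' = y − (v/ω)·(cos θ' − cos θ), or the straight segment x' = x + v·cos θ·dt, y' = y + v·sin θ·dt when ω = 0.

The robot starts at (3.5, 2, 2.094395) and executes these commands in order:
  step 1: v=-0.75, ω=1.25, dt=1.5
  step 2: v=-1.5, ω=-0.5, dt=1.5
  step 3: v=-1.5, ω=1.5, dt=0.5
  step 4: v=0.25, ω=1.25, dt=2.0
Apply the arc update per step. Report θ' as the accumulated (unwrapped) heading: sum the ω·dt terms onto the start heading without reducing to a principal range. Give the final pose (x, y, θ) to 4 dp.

step 1: θ'=3.9694 (R=-0.6000) → pose (4.4615, 1.8941, 3.9694)
step 2: θ'=3.2194 (R=3.0000) → pose (6.4377, 2.8555, 3.2194)
step 3: θ'=3.9694 (R=-1.0000) → pose (7.0964, 3.1760, 3.9694)
step 4: θ'=6.4694 (R=0.2000) → pose (7.2807, 2.8442, 6.4694)

(7.2807, 2.8442, 6.4694)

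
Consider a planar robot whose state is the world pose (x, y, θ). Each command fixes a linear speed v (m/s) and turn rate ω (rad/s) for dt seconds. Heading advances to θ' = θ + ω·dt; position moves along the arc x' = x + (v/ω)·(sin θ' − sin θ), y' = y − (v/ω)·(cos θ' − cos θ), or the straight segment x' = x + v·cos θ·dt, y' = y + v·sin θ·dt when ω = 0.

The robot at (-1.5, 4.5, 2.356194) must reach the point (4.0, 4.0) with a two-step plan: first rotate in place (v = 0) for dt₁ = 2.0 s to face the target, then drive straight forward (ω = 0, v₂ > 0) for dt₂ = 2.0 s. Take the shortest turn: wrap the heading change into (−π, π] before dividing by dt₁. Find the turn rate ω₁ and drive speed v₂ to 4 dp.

heading to target = atan2(4−4.5, 4−-1.5) = -0.0907
Δθ = wrap(-0.0907 − 2.3562) = -2.4469; ω₁ = Δθ/dt₁ = -1.2234
distance = √((4−-1.5)² + (4−4.5)²) = 5.5227; v₂ = distance/dt₂ = 2.7613

ω₁ = -1.2234, v₂ = 2.7613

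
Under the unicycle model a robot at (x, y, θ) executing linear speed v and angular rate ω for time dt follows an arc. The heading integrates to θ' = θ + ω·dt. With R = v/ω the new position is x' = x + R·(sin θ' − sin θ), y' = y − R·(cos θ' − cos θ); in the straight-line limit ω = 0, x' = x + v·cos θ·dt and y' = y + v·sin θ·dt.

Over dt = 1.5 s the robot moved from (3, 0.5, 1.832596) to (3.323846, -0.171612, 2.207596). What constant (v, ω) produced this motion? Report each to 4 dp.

Δθ = 2.207596 − 1.832596 = 0.375000
ω = Δθ/dt = 0.375000/1.5 = 0.2500
R = −Δy/(cos θ' − cos θ) = -2.0000
v = R·ω = -2.0000·0.2500 = -0.5000

v = -0.5000, ω = 0.2500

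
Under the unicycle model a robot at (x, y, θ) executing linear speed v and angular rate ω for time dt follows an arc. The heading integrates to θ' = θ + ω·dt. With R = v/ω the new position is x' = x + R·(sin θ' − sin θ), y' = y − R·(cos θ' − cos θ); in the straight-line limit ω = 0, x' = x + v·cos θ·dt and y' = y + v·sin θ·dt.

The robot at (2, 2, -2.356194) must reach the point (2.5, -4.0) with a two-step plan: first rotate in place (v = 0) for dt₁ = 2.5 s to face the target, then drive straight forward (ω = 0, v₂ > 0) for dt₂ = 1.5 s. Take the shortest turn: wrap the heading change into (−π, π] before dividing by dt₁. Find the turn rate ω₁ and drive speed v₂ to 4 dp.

ω₁ = 0.3474, v₂ = 4.0139

heading to target = atan2(-4−2, 2.5−2) = -1.4877
Δθ = wrap(-1.4877 − -2.3562) = 0.8685; ω₁ = Δθ/dt₁ = 0.3474
distance = √((2.5−2)² + (-4−2)²) = 6.0208; v₂ = distance/dt₂ = 4.0139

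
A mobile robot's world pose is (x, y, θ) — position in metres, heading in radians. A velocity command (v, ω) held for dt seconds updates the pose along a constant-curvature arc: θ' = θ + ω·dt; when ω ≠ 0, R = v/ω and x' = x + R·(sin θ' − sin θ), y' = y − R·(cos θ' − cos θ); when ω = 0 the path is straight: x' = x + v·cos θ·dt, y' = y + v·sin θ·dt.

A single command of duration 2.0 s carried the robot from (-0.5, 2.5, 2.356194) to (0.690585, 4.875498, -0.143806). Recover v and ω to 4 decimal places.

Δθ = -0.143806 − 2.356194 = -2.500000
ω = Δθ/dt = -2.500000/2.0 = -1.2500
R = −Δy/(cos θ' − cos θ) = -1.4000
v = R·ω = -1.4000·-1.2500 = 1.7500

v = 1.7500, ω = -1.2500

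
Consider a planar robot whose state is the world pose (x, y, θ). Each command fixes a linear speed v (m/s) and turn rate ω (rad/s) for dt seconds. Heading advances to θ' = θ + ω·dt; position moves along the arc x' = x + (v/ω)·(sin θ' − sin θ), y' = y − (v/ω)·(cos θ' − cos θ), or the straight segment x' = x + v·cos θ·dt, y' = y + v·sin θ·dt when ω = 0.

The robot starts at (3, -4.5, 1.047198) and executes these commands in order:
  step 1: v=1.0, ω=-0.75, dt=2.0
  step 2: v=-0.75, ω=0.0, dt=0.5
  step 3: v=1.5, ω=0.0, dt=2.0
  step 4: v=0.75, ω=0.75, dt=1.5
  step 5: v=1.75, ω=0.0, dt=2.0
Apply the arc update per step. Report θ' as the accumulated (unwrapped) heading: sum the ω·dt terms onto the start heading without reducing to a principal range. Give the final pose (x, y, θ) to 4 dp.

step 1: θ'=-0.4528 (R=-1.3333) → pose (4.7380, -3.9677, -0.4528)
step 2: θ'=-0.4528 (straight) → pose (4.4008, -3.8036, -0.4528)
step 3: θ'=-0.4528 (straight) → pose (7.0985, -5.1161, -0.4528)
step 4: θ'=0.6722 (R=1.0000) → pose (8.1587, -4.9993, 0.6722)
step 5: θ'=0.6722 (straight) → pose (10.8973, -2.8199, 0.6722)

(10.8973, -2.8199, 0.6722)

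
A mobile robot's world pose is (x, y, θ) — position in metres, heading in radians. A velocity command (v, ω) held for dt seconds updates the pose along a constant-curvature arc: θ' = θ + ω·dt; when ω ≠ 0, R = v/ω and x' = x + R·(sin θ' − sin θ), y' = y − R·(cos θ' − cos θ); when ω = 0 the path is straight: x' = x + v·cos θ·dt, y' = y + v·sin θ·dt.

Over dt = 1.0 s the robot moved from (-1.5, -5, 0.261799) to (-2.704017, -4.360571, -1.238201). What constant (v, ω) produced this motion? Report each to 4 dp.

v = -1.5000, ω = -1.5000

Δθ = -1.238201 − 0.261799 = -1.500000
ω = Δθ/dt = -1.500000/1.0 = -1.5000
R = Δx/(sin θ' − sin θ) = 1.0000
v = R·ω = 1.0000·-1.5000 = -1.5000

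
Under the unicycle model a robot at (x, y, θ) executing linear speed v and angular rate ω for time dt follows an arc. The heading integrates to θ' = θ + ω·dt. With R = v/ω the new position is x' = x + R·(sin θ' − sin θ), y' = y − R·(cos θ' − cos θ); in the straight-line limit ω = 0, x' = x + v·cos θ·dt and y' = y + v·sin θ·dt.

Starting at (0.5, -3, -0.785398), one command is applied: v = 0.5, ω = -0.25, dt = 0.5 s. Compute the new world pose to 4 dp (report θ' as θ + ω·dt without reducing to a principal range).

(0.6653, -3.1874, -0.9104)

θ' = -0.7854 + -0.25·0.5 = -0.9104
R = v/ω = 0.5/-0.25 = -2.0000
x' = 0.5 + -2.0000·(sin -0.9104 − sin -0.7854) = 0.6653
y' = -3 − -2.0000·(cos -0.9104 − cos -0.7854) = -3.1874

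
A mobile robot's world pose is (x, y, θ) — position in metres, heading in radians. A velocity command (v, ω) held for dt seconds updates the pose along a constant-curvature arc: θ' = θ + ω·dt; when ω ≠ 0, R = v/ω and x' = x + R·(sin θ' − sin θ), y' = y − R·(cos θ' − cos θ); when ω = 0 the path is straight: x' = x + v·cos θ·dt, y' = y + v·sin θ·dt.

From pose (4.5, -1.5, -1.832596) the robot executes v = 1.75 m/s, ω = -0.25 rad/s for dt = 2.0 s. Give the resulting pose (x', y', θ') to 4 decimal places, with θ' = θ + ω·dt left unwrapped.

θ' = -1.8326 + -0.25·2.0 = -2.3326
R = v/ω = 1.75/-0.25 = -7.0000
x' = 4.5 + -7.0000·(sin -2.3326 − sin -1.8326) = 2.8037
y' = -1.5 − -7.0000·(cos -2.3326 − cos -1.8326) = -4.5198

(2.8037, -4.5198, -2.3326)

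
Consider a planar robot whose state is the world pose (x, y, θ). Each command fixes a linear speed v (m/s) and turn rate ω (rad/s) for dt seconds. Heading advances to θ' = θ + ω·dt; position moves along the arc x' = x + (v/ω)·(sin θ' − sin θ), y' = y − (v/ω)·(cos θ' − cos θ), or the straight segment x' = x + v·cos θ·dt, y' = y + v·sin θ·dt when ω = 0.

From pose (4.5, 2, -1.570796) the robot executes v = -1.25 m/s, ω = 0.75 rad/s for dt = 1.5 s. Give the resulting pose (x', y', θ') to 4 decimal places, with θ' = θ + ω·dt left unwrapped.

θ' = -1.5708 + 0.75·1.5 = -0.4458
R = v/ω = -1.25/0.75 = -1.6667
x' = 4.5 + -1.6667·(sin -0.4458 − sin -1.5708) = 3.5520
y' = 2 − -1.6667·(cos -0.4458 − cos -1.5708) = 3.5038

(3.5520, 3.5038, -0.4458)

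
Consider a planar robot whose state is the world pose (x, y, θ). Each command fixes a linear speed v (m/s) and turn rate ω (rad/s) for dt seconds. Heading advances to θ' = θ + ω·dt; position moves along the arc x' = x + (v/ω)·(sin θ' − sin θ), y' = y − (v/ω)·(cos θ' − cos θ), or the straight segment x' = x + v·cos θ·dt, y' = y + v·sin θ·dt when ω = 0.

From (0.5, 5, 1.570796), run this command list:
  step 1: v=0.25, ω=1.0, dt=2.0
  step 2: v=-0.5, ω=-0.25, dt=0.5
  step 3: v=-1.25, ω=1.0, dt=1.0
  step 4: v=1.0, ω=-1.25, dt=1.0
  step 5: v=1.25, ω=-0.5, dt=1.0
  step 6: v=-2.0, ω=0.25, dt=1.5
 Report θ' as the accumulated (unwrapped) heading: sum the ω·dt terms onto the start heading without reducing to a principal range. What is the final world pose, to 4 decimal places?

(2.1523, 5.0710, 3.0708)

step 1: θ'=3.5708 (R=0.2500) → pose (0.1460, 5.2273, 3.5708)
step 2: θ'=3.4458 (R=2.0000) → pose (0.3792, 5.3169, 3.4458)
step 3: θ'=4.4458 (R=-1.2500) → pose (1.2106, 6.1802, 4.4458)
step 4: θ'=3.1958 (R=-0.8000) → pose (0.4822, 5.5921, 3.1958)
step 5: θ'=2.6958 (R=-2.5000) → pose (-0.7312, 5.8328, 2.6958)
step 6: θ'=3.0708 (R=-8.0000) → pose (2.1523, 5.0710, 3.0708)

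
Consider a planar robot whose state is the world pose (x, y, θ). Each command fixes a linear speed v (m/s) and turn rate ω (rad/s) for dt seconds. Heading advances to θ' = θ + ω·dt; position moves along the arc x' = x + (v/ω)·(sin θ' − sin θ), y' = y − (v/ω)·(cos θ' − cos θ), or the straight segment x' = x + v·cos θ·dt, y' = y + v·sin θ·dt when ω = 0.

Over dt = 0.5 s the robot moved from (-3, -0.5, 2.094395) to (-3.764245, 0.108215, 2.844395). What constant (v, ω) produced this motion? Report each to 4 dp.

v = 2.0000, ω = 1.5000

Δθ = 2.844395 − 2.094395 = 0.750000
ω = Δθ/dt = 0.750000/0.5 = 1.5000
R = Δx/(sin θ' − sin θ) = 1.3333
v = R·ω = 1.3333·1.5000 = 2.0000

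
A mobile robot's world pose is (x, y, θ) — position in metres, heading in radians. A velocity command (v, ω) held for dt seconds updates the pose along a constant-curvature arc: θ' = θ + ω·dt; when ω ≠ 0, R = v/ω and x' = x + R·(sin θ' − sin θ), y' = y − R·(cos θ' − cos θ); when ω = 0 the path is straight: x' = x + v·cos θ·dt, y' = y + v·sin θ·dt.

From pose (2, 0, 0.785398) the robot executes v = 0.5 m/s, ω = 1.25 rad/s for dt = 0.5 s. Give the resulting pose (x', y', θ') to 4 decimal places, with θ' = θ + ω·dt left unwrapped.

(2.1120, 0.2190, 1.4104)

θ' = 0.7854 + 1.25·0.5 = 1.4104
R = v/ω = 0.5/1.25 = 0.4000
x' = 2 + 0.4000·(sin 1.4104 − sin 0.7854) = 2.1120
y' = 0 − 0.4000·(cos 1.4104 − cos 0.7854) = 0.2190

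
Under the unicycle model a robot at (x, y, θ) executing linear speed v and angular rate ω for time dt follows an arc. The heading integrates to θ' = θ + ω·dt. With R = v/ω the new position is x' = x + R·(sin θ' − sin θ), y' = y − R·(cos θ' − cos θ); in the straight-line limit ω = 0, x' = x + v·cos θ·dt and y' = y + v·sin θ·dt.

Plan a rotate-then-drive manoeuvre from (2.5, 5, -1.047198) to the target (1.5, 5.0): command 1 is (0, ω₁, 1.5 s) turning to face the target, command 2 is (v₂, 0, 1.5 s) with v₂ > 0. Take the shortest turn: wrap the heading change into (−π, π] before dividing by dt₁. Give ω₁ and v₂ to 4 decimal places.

heading to target = atan2(5−5, 1.5−2.5) = 3.1416
Δθ = wrap(3.1416 − -1.0472) = -2.0944; ω₁ = Δθ/dt₁ = -1.3963
distance = √((1.5−2.5)² + (5−5)²) = 1.0000; v₂ = distance/dt₂ = 0.6667

ω₁ = -1.3963, v₂ = 0.6667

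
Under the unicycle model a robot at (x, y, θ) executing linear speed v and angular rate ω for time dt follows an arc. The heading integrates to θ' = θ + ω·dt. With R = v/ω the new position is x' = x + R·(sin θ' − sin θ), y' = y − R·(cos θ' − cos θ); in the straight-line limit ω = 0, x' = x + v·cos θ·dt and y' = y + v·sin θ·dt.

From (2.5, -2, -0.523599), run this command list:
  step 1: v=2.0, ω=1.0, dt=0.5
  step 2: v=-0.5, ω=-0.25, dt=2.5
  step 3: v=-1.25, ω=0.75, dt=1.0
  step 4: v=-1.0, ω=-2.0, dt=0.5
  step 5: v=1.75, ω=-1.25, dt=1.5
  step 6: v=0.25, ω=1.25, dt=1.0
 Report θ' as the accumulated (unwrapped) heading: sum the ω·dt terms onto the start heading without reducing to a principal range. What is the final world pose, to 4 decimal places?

(-0.0451, -3.7200, -1.5236)

step 1: θ'=-0.0236 (R=2.0000) → pose (3.4528, -2.2674, -0.0236)
step 2: θ'=-0.6486 (R=2.0000) → pose (2.2919, -1.8618, -0.6486)
step 3: θ'=0.1014 (R=-1.6667) → pose (1.1164, -1.5319, 0.1014)
step 4: θ'=-0.8986 (R=0.5000) → pose (0.6745, -1.3458, -0.8986)
step 5: θ'=-2.7736 (R=-1.4000) → pose (0.0827, -3.5239, -2.7736)
step 6: θ'=-1.5236 (R=0.2000) → pose (-0.0451, -3.7200, -1.5236)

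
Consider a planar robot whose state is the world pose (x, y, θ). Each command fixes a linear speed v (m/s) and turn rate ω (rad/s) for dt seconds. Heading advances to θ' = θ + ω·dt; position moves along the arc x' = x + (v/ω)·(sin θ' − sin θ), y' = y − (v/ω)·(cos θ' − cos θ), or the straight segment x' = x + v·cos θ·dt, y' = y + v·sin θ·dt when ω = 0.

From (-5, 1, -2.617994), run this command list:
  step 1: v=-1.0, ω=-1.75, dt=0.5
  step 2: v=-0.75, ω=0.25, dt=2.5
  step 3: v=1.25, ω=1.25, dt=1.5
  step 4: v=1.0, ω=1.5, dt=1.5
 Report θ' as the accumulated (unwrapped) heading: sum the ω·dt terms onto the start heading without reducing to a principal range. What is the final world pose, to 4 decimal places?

(-2.0493, -0.3807, 1.2570)

step 1: θ'=-3.4930 (R=0.5714) → pose (-4.5176, 1.0416, -3.4930)
step 2: θ'=-2.8680 (R=-3.0000) → pose (-2.6744, 0.9699, -2.8680)
step 3: θ'=-0.9930 (R=1.0000) → pose (-3.2418, -0.5391, -0.9930)
step 4: θ'=1.2570 (R=0.6667) → pose (-2.0493, -0.3807, 1.2570)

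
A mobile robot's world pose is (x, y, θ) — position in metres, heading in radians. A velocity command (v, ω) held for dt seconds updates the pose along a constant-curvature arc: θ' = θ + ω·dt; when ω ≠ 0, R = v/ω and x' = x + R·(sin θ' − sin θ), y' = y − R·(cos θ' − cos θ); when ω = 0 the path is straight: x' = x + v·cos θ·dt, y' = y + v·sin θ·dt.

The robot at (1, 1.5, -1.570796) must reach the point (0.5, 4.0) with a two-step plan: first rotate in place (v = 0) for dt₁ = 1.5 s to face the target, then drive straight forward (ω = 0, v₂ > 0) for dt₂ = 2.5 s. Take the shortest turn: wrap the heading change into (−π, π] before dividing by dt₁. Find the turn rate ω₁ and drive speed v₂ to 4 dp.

heading to target = atan2(4−1.5, 0.5−1) = 1.7682
Δθ = wrap(1.7682 − -1.5708) = -2.9442; ω₁ = Δθ/dt₁ = -1.9628
distance = √((0.5−1)² + (4−1.5)²) = 2.5495; v₂ = distance/dt₂ = 1.0198

ω₁ = -1.9628, v₂ = 1.0198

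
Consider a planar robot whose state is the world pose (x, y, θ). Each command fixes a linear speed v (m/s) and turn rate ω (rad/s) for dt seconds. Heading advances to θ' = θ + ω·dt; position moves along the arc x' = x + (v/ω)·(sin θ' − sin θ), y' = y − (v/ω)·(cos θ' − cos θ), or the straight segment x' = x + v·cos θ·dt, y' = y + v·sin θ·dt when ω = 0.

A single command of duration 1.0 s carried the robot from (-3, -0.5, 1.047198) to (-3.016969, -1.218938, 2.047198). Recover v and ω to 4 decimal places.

v = -0.7500, ω = 1.0000

Δθ = 2.047198 − 1.047198 = 1.000000
ω = Δθ/dt = 1.000000/1.0 = 1.0000
R = −Δy/(cos θ' − cos θ) = -0.7500
v = R·ω = -0.7500·1.0000 = -0.7500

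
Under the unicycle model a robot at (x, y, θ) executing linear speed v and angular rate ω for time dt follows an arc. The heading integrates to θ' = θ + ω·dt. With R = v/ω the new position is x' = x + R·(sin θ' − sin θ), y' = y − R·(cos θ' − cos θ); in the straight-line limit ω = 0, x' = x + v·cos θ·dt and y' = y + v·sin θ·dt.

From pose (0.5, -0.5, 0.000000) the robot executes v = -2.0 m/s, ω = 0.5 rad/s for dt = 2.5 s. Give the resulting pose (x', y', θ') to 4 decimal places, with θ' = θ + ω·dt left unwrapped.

(-3.2959, -3.2387, 1.2500)

θ' = 0.0000 + 0.5·2.5 = 1.2500
R = v/ω = -2.0/0.5 = -4.0000
x' = 0.5 + -4.0000·(sin 1.2500 − sin 0.0000) = -3.2959
y' = -0.5 − -4.0000·(cos 1.2500 − cos 0.0000) = -3.2387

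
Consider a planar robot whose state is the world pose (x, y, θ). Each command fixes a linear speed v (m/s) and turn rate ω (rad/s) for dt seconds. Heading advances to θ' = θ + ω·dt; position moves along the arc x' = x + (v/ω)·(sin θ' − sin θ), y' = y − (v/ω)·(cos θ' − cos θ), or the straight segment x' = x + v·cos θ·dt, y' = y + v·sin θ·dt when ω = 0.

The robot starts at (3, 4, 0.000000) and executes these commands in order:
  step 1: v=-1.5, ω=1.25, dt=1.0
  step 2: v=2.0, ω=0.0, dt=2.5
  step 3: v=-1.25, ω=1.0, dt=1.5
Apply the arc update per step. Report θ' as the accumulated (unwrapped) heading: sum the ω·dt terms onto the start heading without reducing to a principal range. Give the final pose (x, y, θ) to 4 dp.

step 1: θ'=1.2500 (R=-1.2000) → pose (1.8612, 3.1784, 1.2500)
step 2: θ'=1.2500 (straight) → pose (3.4378, 7.9233, 1.2500)
step 3: θ'=2.7500 (R=-1.2500) → pose (4.1470, 6.3738, 2.7500)

(4.1470, 6.3738, 2.7500)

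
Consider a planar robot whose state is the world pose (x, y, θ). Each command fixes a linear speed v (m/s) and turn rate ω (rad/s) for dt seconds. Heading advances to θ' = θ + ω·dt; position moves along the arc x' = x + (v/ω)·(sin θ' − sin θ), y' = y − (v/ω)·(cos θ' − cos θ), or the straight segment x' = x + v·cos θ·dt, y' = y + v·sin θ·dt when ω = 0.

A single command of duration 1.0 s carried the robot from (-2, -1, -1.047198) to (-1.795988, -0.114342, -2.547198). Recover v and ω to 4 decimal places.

Δθ = -2.547198 − -1.047198 = -1.500000
ω = Δθ/dt = -1.500000/1.0 = -1.5000
R = −Δy/(cos θ' − cos θ) = 0.6667
v = R·ω = 0.6667·-1.5000 = -1.0000

v = -1.0000, ω = -1.5000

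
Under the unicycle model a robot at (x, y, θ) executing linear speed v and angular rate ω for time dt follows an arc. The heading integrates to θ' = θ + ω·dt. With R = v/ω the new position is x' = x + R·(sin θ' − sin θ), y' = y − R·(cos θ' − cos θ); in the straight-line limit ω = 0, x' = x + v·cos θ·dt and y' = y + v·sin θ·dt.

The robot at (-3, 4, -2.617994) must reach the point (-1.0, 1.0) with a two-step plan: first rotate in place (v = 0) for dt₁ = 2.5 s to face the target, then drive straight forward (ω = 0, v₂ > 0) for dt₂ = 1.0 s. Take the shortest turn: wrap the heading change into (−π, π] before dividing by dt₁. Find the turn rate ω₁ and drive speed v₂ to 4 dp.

ω₁ = 0.6541, v₂ = 3.6056

heading to target = atan2(1−4, -1−-3) = -0.9828
Δθ = wrap(-0.9828 − -2.6180) = 1.6352; ω₁ = Δθ/dt₁ = 0.6541
distance = √((-1−-3)² + (1−4)²) = 3.6056; v₂ = distance/dt₂ = 3.6056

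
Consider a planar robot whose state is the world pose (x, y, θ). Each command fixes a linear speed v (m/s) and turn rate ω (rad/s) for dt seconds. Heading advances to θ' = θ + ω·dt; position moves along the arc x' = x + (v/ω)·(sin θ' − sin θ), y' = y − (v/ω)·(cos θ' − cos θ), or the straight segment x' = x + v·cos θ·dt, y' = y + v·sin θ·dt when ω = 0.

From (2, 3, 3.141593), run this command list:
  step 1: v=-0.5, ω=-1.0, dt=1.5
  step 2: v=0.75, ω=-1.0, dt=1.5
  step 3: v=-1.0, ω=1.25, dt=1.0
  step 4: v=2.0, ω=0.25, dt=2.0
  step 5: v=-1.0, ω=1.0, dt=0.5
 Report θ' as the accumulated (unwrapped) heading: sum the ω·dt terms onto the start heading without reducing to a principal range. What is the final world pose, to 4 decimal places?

(2.4541, 6.2137, 2.3916)

step 1: θ'=1.6416 (R=0.5000) → pose (2.4987, 2.5354, 1.6416)
step 2: θ'=0.1416 (R=-0.7500) → pose (3.1410, 3.3309, 0.1416)
step 3: θ'=1.3916 (R=-0.8000) → pose (2.4667, 2.6815, 1.3916)
step 4: θ'=1.8916 (R=8.0000) → pose (2.1867, 6.6301, 1.8916)
step 5: θ'=2.3916 (R=-1.0000) → pose (2.4541, 6.2137, 2.3916)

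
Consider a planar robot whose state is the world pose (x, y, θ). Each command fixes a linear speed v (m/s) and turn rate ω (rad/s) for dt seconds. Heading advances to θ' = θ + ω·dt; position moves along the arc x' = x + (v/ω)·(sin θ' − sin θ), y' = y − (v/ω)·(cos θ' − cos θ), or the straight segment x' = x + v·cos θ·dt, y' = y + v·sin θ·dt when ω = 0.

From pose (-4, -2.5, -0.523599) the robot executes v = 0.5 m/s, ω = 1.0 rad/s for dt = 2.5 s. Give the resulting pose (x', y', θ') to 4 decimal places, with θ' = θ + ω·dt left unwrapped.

θ' = -0.5236 + 1.0·2.5 = 1.9764
R = v/ω = 0.5/1.0 = 0.5000
x' = -4 + 0.5000·(sin 1.9764 − sin -0.5236) = -3.2906
y' = -2.5 − 0.5000·(cos 1.9764 − cos -0.5236) = -1.8697

(-3.2906, -1.8697, 1.9764)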